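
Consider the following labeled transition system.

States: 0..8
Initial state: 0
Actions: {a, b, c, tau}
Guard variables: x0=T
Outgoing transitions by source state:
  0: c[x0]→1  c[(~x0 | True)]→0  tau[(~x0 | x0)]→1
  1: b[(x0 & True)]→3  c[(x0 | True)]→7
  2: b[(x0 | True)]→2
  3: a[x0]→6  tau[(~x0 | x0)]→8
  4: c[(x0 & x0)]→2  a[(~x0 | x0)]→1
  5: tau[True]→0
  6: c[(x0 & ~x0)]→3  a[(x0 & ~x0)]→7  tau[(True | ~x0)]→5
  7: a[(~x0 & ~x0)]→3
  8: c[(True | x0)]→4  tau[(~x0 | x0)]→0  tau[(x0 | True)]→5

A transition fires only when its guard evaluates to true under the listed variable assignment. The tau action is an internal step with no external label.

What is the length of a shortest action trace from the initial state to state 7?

Answer: 2

Trace:
Layered search for 7:
  Layer 0: {0}
  Layer 1: {1}
  Layer 2: {3,7}
depth(7)=2, e.g. c·c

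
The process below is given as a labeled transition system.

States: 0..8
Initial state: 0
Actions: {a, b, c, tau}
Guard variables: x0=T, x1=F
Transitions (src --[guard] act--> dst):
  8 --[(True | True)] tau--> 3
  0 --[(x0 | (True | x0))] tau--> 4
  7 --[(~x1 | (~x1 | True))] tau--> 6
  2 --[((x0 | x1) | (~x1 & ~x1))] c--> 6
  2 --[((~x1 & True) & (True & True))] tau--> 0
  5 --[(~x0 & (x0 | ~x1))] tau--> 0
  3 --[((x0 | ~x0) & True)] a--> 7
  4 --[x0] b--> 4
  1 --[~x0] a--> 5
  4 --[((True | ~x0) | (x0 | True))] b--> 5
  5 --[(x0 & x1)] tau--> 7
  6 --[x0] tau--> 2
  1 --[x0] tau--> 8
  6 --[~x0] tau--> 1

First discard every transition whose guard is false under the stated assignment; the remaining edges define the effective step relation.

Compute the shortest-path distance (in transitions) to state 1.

Answer: UNREACHABLE

Working:
BFS to 1:
  L0 = {0}
  L1 = {4}
  L2 = {5}
1 never appears.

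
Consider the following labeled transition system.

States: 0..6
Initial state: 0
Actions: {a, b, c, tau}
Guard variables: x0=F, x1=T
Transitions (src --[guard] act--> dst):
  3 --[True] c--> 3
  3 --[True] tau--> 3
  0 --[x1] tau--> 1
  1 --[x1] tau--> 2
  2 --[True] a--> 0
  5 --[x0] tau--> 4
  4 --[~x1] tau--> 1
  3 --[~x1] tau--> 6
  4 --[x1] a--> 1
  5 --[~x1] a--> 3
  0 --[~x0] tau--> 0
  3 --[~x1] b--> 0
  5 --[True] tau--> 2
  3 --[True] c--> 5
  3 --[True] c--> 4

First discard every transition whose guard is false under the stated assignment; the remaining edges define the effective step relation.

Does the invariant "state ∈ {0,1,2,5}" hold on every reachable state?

Allowed set {0,1,2,5}
R = {0,1,2}
  0: ok
  1: ok
  2: ok

Answer: INVARIANT HOLDS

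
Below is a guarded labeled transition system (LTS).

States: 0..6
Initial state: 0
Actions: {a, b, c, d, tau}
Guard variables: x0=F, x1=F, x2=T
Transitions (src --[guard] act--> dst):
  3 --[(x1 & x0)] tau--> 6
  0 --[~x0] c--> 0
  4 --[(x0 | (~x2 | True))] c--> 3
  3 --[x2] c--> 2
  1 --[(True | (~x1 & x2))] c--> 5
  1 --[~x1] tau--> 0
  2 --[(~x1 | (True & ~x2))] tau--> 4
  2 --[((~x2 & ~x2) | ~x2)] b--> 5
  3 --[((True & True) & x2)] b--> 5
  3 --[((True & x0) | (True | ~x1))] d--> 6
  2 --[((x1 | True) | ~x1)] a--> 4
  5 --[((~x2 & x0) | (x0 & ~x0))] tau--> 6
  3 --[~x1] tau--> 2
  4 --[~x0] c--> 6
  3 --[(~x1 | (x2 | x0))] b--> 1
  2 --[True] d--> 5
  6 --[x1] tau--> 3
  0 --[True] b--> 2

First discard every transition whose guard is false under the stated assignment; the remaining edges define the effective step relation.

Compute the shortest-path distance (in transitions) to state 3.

Layered search for 3:
  Layer 0: {0}
  Layer 1: {2}
  Layer 2: {4,5}
  Layer 3: {3,6}
first hit 3 at d=3 via b·a·c

Answer: 3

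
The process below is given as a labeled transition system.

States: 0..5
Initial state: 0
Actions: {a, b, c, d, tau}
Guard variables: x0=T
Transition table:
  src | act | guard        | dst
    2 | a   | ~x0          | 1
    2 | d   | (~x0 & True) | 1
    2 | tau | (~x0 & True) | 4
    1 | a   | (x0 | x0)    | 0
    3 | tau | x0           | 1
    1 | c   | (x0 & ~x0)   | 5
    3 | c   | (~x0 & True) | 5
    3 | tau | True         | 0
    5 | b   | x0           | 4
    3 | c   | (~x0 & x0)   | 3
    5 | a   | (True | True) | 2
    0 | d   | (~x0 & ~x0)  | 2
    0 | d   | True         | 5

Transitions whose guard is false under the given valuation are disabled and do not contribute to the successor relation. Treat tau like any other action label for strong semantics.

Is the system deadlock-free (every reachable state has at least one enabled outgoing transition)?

Reach set: {0,2,4,5}
  0: d→5  [1 out]
  2: ∅  [STUCK]
  4: ∅  [STUCK]
  5: a→2  b→4  [2 out]
Path to 2: d·a

Answer: DEADLOCK at state 2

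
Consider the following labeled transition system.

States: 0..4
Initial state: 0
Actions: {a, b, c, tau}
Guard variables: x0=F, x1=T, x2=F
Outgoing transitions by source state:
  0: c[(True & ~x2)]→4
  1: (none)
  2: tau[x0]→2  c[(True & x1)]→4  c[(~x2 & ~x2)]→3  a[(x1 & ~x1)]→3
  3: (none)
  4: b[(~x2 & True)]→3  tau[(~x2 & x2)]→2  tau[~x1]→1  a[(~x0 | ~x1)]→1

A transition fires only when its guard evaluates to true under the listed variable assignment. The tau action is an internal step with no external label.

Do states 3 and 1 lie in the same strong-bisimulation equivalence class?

Compute ~ classes (split until stable):
  π0 = {{0,1,2,3,4}}
  π1 = {{0,2},{1,3},{4}}
  π2 = {{0},{1,3},{2},{4}}
stable after 3 split(s): 4 block(s)
class of 3: {1,3}; class of 1: {1,3}

Answer: BISIMILAR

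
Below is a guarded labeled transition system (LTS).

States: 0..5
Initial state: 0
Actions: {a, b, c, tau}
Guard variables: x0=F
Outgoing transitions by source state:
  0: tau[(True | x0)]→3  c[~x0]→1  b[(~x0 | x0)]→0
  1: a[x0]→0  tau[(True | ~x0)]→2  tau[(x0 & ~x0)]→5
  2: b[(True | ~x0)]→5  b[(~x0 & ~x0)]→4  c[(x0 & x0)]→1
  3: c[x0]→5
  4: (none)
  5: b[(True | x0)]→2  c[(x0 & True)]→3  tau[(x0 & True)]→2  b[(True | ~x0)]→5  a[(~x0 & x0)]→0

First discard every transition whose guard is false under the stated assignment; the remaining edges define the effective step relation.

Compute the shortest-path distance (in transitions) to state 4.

Answer: 3

Working:
BFS to 4:
  L0 = {0}
  L1 = {1,3}
  L2 = {2}
  L3 = {4,5}
depth(4)=3, e.g. c·tau·b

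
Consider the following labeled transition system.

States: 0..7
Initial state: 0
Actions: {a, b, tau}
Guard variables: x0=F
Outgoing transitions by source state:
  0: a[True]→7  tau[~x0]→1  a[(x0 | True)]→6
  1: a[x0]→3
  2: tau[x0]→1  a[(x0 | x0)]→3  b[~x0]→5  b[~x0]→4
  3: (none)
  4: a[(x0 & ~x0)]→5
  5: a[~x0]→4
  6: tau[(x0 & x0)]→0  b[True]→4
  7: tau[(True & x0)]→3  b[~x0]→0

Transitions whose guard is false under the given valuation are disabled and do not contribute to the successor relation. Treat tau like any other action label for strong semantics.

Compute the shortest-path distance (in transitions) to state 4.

Answer: 2

Working:
Breadth-first toward 4:
  L0 = {0}
  L1 = {1,6,7}
  L2 = {4}
depth(4)=2, e.g. a·b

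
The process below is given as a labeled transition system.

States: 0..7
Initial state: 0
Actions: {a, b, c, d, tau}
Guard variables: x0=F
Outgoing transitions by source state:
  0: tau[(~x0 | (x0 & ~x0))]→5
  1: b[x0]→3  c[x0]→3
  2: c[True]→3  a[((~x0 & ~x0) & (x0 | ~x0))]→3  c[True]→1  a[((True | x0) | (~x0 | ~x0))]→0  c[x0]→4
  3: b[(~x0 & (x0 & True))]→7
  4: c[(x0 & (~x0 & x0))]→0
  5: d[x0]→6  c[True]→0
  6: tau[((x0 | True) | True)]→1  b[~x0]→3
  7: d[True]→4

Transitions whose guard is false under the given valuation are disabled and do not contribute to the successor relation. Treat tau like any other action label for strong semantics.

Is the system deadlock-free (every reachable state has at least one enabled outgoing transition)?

Answer: DEADLOCK-FREE

Analysis:
Reach set: {0,5}
  0: tau→5  [1 exit(s)]
  5: c→0  [1 exit(s)]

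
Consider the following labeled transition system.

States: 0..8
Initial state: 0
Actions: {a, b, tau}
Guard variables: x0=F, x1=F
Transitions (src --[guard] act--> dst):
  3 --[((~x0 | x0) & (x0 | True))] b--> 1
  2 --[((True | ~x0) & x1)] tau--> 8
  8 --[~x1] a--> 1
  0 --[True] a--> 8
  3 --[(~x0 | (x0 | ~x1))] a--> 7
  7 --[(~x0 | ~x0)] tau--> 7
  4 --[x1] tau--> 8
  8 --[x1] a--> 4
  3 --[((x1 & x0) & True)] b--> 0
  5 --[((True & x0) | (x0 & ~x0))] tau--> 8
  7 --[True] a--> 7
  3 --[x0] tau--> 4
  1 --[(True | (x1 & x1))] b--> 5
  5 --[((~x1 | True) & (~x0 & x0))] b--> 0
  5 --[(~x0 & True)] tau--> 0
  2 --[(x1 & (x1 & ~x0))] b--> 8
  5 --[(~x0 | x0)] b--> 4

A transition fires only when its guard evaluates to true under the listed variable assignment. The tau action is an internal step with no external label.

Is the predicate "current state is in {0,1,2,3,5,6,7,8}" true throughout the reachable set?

Answer: INVARIANT VIOLATED at state 4

Trace:
Allowed set {0,1,2,3,5,6,7,8}
Reach set: {0,1,4,5,8}
  0: safe
  1: safe
  4: outside
  5: safe
  8: safe
counterexample path to 4: a·a·b·b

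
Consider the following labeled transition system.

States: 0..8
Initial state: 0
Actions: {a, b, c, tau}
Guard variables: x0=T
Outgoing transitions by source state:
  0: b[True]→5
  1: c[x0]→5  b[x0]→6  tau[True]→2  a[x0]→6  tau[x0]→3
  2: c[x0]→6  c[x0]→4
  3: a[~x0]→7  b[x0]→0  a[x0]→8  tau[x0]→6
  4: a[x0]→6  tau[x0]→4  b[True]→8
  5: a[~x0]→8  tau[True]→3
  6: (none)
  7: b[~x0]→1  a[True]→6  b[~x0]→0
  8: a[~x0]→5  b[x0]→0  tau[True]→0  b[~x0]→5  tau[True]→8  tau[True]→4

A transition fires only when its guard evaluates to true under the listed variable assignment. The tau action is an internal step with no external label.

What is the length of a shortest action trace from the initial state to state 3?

Breadth-first toward 3:
  depth 0: {0}
  depth 1: {5}
  depth 2: {3}
first hit 3 at d=2 via b·tau

Answer: 2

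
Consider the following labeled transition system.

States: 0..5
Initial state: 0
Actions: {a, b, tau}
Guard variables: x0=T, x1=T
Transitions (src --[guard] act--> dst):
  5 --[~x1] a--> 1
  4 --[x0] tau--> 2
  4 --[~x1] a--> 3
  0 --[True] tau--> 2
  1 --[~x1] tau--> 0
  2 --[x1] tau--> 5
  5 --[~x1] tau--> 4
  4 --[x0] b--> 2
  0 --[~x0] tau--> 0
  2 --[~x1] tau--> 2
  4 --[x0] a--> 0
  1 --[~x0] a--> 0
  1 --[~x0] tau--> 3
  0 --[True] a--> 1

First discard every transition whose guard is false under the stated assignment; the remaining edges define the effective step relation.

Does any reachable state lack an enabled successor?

Answer: DEADLOCK at state 1

Analysis:
R = {0,1,2,5}
  0: a→1  tau→2  [2 out]
  1: ∅  [STUCK]
  2: tau→5  [1 out]
  5: ∅  [STUCK]
trace reaching 1: a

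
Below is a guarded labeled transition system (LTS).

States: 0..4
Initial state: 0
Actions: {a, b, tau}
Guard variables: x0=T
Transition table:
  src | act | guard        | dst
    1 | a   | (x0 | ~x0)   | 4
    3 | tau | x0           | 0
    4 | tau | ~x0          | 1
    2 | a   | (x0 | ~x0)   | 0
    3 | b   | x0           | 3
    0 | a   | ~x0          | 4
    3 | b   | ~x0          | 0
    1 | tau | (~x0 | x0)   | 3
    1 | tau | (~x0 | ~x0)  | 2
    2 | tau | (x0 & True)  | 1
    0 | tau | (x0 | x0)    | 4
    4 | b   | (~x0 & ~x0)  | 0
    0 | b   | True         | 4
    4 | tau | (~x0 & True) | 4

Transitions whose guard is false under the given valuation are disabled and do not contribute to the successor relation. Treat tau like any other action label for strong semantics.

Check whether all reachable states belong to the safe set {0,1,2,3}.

Answer: INVARIANT VIOLATED at state 4

Analysis:
Safe = {0,1,2,3}
Reachable = {0,4}
  0: ✓
  4: ✗ unsafe
counterexample path to 4: tau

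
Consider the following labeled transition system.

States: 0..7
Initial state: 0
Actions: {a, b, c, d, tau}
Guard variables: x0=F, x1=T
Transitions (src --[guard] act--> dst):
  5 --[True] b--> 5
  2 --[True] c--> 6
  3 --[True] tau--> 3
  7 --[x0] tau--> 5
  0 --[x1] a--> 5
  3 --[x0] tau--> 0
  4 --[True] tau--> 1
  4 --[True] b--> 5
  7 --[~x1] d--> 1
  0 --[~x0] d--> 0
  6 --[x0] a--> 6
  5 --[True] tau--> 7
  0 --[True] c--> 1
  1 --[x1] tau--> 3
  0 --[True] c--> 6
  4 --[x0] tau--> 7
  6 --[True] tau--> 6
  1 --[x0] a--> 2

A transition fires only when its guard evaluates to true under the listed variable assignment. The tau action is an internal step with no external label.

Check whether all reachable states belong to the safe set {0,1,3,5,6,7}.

Allowed set {0,1,3,5,6,7}
Reach set: {0,1,3,5,6,7}
  0: ok
  1: ok
  3: ok
  5: ok
  6: ok
  7: ok

Answer: INVARIANT HOLDS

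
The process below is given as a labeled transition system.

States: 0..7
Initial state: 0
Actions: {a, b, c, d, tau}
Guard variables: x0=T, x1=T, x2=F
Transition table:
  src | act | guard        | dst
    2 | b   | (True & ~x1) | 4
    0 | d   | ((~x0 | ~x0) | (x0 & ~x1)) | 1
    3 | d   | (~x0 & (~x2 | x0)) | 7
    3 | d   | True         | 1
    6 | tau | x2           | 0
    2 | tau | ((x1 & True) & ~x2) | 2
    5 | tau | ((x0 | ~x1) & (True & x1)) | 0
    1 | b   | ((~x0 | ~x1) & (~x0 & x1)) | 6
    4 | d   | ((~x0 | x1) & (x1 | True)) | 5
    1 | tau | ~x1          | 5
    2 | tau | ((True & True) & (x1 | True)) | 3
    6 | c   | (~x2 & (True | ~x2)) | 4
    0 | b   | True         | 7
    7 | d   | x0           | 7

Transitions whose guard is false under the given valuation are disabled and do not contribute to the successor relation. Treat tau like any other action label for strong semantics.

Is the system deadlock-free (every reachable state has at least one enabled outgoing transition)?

Answer: DEADLOCK-FREE

Working:
Reach set: {0,7}
  0: b→7  [1 exit(s)]
  7: d→7  [1 exit(s)]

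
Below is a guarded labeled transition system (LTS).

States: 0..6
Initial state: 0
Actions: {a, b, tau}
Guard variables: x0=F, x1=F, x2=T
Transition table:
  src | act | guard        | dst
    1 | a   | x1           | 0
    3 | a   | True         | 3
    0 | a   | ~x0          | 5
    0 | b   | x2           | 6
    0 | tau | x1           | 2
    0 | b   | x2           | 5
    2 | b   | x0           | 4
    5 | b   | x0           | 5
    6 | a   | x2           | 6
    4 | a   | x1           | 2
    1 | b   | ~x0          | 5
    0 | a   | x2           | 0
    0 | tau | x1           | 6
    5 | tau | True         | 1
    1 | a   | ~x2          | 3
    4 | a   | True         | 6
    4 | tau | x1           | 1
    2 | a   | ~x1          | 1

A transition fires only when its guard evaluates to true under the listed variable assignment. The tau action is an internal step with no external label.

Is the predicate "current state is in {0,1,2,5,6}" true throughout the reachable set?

Safe = {0,1,2,5,6}
Reach set: {0,1,5,6}
  0: ok
  1: ok
  5: ok
  6: ok

Answer: INVARIANT HOLDS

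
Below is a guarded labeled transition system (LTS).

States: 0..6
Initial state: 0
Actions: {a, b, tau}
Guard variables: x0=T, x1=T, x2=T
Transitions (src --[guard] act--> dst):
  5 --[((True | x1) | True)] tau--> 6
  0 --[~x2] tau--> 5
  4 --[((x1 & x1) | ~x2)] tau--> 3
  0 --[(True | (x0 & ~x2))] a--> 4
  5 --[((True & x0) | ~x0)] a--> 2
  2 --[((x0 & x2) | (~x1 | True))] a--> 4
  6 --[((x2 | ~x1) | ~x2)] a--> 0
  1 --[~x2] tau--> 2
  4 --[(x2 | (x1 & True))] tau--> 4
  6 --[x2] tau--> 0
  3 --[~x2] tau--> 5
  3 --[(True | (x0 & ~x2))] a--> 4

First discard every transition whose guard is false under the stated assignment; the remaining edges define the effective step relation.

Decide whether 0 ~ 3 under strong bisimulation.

Refine partition for ~:
  π0 = {{0,1,2,3,4,5,6}}
  π1 = {{0,2,3},{1},{4},{5,6}}
  π2 = {{0,2,3},{1},{4},{5},{6}}
5 equivalence class(es) (converged in 3)
0∈{0,2,3}, 3∈{0,2,3}

Answer: BISIMILAR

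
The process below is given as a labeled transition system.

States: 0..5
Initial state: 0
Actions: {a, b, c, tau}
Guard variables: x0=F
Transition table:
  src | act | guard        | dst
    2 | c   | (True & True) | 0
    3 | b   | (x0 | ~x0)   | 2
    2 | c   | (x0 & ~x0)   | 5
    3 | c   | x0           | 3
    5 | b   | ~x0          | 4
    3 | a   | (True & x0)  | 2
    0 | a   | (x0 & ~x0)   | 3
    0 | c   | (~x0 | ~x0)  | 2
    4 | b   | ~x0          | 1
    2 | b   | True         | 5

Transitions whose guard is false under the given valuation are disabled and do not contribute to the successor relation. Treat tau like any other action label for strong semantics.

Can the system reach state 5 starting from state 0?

Answer: REACHABLE

Working:
Guard filter leaves 6 enabled edge(s).
L0 = {0}
L1 = {2}  total {0,2}
L2 = {5}  total {0,2,5}
L3 = {4}  total {0,2,4,5}
L4 = {1}  total {0,1,2,4,5}
Reach set: {0,1,2,4,5}
trace reaching 5: c·b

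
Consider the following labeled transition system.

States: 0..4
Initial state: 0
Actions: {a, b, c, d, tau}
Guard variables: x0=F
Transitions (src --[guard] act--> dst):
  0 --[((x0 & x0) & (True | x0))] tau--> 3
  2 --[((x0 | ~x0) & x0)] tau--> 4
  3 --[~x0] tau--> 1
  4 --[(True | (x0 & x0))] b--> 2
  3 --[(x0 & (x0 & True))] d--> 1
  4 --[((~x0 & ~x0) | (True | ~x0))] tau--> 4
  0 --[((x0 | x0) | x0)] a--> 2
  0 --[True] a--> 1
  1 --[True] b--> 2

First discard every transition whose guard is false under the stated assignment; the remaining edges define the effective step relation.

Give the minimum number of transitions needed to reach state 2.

Answer: 2

Trace:
BFS to 2:
  L0 = {0}
  L1 = {1}
  L2 = {2}
depth(2)=2, e.g. a·b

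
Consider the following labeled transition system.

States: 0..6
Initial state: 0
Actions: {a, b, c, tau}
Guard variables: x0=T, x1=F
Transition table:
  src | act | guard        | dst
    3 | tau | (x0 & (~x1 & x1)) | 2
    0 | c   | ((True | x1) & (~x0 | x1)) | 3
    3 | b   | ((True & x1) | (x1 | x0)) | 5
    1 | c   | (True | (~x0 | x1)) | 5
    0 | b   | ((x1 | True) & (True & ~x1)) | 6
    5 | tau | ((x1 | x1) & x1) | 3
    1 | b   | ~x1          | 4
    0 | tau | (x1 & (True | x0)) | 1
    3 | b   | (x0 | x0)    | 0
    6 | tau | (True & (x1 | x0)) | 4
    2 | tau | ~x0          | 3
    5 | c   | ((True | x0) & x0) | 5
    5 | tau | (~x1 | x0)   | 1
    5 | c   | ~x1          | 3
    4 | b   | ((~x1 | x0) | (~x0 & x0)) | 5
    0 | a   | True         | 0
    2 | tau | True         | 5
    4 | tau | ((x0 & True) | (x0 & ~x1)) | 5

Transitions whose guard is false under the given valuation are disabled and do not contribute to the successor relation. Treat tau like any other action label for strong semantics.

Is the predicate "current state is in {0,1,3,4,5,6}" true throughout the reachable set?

Answer: INVARIANT HOLDS

Working:
Inv-set: {0,1,3,4,5,6}
Reach set: {0,1,3,4,5,6}
  0: ✓
  1: ✓
  3: ✓
  4: ✓
  5: ✓
  6: ✓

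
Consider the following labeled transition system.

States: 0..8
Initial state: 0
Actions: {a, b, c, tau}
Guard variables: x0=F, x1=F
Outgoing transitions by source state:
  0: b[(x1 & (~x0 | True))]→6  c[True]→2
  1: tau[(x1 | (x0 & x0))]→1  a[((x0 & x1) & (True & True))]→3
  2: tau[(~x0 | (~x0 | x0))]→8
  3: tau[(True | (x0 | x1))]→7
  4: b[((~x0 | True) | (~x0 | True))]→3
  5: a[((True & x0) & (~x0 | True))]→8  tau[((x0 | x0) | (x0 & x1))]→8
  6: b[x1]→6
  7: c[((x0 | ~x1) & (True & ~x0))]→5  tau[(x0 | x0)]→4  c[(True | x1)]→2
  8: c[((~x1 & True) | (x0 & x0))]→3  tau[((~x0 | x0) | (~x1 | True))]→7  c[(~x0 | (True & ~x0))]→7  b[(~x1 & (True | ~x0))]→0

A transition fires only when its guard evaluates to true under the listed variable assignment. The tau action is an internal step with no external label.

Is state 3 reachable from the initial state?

Answer: REACHABLE

Working:
Guard filter leaves 10 enabled edge(s).
L0 = {0}
L1 = {2}  cumulative {0,2}
L2 = {8}  cumulative {0,2,8}
L3 = {3,7}  cumulative {0,2,3,7,8}
L4 = {5}  cumulative {0,2,3,5,7,8}
Reachable = {0,2,3,5,7,8}
trace reaching 3: c·tau·c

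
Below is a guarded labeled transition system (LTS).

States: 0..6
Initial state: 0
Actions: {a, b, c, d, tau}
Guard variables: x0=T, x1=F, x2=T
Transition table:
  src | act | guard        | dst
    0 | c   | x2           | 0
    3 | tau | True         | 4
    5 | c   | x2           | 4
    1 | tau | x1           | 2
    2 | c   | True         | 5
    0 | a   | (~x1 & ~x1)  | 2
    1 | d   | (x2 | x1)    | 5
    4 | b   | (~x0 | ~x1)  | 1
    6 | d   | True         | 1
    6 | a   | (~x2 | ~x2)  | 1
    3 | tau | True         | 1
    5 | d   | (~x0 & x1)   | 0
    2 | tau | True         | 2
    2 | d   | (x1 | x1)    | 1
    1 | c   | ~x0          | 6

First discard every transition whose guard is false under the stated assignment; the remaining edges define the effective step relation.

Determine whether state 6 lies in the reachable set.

Answer: UNREACHABLE

Analysis:
10 transition(s) survive guard evaluation.
L0 = {0}
L1 = {2}  cumulative {0,2}
L2 = {5}  cumulative {0,2,5}
L3 = {4}  cumulative {0,2,4,5}
L4 = {1}  cumulative {0,1,2,4,5}
R = {0,1,2,4,5}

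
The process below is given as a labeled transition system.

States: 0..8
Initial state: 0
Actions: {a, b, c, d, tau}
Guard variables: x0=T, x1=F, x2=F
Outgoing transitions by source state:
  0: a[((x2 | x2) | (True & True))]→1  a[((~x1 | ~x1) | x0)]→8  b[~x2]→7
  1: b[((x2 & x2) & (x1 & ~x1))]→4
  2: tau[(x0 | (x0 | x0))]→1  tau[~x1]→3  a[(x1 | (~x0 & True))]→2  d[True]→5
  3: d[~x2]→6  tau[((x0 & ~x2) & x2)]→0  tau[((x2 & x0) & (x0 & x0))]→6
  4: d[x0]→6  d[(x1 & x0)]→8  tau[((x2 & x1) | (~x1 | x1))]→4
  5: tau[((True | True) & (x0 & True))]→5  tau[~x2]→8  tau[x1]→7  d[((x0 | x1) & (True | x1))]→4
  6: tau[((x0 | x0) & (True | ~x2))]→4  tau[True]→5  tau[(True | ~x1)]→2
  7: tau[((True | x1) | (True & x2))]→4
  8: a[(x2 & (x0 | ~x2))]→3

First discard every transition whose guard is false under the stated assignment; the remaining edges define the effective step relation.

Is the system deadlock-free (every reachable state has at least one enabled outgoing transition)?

Reach set: {0,1,2,3,4,5,6,7,8}
  0: a→1  a→8  b→7  [3 out]
  1: ∅  [deadlock]
  2: d→5  tau→1  tau→3  [3 out]
  3: d→6  [1 out]
  4: d→6  tau→4  [2 out]
  5: d→4  tau→5  tau→8  [3 out]
  6: tau→2  tau→4  tau→5  [3 out]
  7: tau→4  [1 out]
  8: ∅  [deadlock]
Path to 1: a

Answer: DEADLOCK at state 1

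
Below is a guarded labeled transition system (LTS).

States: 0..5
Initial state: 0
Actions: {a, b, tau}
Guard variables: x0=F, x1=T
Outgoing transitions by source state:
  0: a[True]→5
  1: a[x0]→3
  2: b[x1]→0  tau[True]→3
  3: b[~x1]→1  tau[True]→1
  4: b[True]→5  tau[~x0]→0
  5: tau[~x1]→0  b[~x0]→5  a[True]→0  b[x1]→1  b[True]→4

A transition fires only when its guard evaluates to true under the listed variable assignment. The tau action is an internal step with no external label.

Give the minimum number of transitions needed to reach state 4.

BFS to 4:
  depth 0: {0}
  depth 1: {5}
  depth 2: {1,4}
first hit 4 at d=2 via a·b

Answer: 2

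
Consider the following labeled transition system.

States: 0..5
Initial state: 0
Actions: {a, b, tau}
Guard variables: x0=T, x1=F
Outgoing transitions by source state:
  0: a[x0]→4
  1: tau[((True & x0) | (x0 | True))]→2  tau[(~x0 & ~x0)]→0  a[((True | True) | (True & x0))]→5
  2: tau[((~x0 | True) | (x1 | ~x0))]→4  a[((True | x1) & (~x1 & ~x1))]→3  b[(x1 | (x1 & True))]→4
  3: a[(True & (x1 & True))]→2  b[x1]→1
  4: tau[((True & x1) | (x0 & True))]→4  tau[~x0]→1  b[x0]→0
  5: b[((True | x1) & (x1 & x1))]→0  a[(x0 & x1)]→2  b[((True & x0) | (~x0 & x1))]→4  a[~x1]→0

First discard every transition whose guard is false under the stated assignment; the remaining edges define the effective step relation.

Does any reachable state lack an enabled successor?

Answer: DEADLOCK-FREE

Analysis:
Reachable = {0,4}
  0: a→4  [1 out]
  4: b→0  tau→4  [2 out]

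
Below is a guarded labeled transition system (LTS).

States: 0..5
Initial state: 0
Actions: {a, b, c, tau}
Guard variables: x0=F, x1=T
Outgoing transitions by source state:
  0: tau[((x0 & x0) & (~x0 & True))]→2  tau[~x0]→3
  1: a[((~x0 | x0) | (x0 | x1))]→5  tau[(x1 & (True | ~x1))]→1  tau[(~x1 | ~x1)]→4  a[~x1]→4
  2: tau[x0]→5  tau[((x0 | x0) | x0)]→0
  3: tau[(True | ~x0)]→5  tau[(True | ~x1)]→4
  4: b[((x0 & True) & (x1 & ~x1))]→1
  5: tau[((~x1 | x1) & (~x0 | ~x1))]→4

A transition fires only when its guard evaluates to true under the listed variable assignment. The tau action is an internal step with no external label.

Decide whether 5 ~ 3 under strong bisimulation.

Answer: NOT BISIMILAR

Analysis:
Compute ~ classes (split until stable):
  π0 = {{0,1,2,3,4,5}}
  π1 = {{0,3,5},{1},{2,4}}
  π2 = {{0},{1},{2,4},{3},{5}}
stable after 3 split(s): 5 block(s)
class of 5: {5}; class of 3: {3}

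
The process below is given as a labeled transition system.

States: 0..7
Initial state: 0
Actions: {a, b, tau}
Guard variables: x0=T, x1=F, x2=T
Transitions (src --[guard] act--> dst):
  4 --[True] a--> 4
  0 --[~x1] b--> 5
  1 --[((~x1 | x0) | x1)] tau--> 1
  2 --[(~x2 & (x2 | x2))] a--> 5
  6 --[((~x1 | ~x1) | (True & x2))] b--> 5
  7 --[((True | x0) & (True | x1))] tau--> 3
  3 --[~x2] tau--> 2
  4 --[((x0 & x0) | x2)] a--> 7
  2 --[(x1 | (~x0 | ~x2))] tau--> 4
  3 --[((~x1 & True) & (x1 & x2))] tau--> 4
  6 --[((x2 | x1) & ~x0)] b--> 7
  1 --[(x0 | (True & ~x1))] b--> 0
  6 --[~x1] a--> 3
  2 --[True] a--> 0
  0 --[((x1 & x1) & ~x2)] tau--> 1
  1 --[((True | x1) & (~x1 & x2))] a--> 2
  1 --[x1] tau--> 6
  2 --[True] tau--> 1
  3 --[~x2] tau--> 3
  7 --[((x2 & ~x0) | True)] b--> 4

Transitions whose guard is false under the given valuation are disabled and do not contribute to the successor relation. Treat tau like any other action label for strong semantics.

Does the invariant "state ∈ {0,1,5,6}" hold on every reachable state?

Safe = {0,1,5,6}
Reach set: {0,5}
  0: ✓
  5: ✓

Answer: INVARIANT HOLDS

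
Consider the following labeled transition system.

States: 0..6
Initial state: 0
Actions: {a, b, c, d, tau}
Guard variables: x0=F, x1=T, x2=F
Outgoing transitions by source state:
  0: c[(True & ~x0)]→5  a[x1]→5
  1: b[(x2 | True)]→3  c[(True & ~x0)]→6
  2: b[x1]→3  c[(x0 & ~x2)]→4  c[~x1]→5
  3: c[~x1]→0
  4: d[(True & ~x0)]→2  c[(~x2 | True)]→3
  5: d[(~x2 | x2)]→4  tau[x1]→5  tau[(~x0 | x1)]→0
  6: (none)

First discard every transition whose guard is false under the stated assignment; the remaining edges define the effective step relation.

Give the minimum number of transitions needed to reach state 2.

Answer: 3

Working:
Layered search for 2:
  L0 = {0}
  L1 = {5}
  L2 = {4}
  L3 = {2,3}
2 enters at depth 3; path a·d·d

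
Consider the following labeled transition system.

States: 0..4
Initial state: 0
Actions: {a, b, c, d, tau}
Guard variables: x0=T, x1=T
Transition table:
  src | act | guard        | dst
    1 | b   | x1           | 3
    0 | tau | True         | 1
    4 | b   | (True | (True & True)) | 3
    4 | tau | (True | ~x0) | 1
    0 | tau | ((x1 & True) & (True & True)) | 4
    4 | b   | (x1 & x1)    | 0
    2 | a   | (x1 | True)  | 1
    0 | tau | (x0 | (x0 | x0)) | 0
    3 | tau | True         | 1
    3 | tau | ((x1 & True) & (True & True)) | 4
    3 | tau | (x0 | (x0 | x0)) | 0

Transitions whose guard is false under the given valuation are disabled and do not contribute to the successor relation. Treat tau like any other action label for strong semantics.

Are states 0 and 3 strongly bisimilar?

Compute ~ classes (split until stable):
  π0 = {{0,1,2,3,4}}
  π1 = {{0,3},{1},{2},{4}}
Fixed point at round 2; 4 class(es).
[0]={0,3}  [3]={0,3}

Answer: BISIMILAR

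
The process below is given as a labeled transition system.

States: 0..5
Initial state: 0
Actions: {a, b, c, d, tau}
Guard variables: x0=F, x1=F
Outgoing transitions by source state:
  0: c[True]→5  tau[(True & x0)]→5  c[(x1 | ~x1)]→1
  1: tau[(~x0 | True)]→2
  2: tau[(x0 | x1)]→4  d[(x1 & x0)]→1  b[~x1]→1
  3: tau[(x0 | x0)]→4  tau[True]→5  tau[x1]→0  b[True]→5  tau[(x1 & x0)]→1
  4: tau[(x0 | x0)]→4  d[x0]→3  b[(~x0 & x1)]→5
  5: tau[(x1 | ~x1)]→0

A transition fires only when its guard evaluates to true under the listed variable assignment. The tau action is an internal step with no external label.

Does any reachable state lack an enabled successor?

Answer: DEADLOCK-FREE

Analysis:
R = {0,1,2,5}
  0: c→1  c→5  [2 exit(s)]
  1: tau→2  [1 exit(s)]
  2: b→1  [1 exit(s)]
  5: tau→0  [1 exit(s)]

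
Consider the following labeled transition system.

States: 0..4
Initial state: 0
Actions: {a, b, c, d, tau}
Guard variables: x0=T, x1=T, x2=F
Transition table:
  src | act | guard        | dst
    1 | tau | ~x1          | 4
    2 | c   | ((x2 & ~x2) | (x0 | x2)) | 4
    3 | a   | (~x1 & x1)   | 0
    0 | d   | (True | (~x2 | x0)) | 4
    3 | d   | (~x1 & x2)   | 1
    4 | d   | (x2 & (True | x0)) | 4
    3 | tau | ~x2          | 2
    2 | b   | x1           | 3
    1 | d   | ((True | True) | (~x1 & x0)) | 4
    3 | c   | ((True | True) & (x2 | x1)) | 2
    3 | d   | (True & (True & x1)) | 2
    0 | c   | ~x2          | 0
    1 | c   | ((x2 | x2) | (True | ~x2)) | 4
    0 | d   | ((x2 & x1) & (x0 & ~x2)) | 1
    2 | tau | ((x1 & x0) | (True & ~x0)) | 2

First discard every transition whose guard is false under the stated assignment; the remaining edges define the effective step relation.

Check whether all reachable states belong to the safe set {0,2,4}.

Allowed set {0,2,4}
Reachable = {0,4}
  0: ok
  4: ok

Answer: INVARIANT HOLDS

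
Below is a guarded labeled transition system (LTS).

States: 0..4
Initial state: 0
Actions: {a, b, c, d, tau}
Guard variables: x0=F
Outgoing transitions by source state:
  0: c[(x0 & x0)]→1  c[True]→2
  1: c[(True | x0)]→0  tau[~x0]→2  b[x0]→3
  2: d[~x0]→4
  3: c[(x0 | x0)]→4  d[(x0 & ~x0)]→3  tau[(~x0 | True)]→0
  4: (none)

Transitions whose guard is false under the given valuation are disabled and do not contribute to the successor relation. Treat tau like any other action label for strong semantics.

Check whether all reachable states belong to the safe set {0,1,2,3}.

Allowed set {0,1,2,3}
Reachable = {0,2,4}
  0: ok
  2: ok
  4: VIOLATES
reach 4 via c·d — violates

Answer: INVARIANT VIOLATED at state 4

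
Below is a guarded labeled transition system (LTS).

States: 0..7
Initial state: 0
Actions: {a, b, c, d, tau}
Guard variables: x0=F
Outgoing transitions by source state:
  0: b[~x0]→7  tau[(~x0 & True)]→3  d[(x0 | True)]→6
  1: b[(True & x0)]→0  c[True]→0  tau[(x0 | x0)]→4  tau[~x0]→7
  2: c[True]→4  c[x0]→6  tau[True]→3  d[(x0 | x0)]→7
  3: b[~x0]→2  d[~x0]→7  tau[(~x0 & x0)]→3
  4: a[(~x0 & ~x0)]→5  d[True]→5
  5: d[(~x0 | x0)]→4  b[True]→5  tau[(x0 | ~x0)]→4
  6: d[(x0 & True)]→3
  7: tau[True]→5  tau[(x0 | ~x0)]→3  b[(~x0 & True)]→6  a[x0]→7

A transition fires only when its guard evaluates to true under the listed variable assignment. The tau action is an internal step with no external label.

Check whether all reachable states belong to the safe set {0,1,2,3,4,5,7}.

Answer: INVARIANT VIOLATED at state 6

Working:
Safe = {0,1,2,3,4,5,7}
Reach set: {0,2,3,4,5,6,7}
  0: ✓
  2: ✓
  3: ✓
  4: ✓
  5: ✓
  6: outside
  7: ✓
counterexample path to 6: d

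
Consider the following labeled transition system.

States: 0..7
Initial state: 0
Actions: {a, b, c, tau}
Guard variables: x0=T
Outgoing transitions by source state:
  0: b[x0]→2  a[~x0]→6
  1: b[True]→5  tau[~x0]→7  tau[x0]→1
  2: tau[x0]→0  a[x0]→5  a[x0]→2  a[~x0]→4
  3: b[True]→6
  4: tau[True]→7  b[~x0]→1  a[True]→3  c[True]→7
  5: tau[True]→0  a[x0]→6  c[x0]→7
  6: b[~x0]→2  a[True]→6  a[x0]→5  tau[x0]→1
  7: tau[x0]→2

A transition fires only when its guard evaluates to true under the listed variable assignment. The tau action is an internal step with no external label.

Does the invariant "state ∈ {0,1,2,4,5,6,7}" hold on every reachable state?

Safe = {0,1,2,4,5,6,7}
Reach set: {0,1,2,5,6,7}
  0: safe
  1: safe
  2: safe
  5: safe
  6: safe
  7: safe

Answer: INVARIANT HOLDS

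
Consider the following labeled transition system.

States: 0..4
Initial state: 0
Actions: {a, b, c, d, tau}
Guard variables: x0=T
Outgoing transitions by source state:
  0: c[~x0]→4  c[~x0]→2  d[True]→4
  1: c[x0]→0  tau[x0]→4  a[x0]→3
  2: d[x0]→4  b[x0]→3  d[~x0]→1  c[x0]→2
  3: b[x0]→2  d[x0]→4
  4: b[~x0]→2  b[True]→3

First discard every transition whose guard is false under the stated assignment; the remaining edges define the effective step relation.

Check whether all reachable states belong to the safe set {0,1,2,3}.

Inv-set: {0,1,2,3}
Reachable = {0,2,3,4}
  0: ok
  2: ok
  3: ok
  4: ✗ unsafe
counterexample path to 4: d

Answer: INVARIANT VIOLATED at state 4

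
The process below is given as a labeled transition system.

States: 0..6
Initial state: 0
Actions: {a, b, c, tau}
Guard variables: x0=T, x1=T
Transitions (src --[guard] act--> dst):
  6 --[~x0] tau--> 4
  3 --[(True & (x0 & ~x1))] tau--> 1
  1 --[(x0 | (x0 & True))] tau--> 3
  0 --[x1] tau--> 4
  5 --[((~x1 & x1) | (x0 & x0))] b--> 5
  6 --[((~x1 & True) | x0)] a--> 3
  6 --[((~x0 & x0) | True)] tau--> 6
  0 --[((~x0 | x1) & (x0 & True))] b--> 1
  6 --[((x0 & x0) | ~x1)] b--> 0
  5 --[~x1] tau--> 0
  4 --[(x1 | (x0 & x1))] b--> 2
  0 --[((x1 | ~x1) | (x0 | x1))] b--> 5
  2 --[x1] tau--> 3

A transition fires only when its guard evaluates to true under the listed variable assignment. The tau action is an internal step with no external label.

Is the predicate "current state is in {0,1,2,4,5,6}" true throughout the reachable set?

Answer: INVARIANT VIOLATED at state 3

Working:
Safe = {0,1,2,4,5,6}
Reach set: {0,1,2,3,4,5}
  0: ✓
  1: ✓
  2: ✓
  3: outside
  4: ✓
  5: ✓
witness against invariant: b·tau → 3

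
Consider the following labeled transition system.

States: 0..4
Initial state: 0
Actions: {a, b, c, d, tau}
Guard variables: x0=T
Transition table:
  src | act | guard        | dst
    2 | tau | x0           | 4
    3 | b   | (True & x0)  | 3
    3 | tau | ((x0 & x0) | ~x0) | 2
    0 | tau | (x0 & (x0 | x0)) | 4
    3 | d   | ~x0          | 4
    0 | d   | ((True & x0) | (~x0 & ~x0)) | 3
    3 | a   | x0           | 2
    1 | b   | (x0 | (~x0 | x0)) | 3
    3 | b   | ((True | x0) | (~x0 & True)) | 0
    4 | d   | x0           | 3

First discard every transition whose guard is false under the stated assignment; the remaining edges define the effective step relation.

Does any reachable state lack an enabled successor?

Reach set: {0,2,3,4}
  0: d→3  tau→4  [deg 2]
  2: tau→4  [deg 1]
  3: a→2  b→0  b→3  tau→2  [deg 4]
  4: d→3  [deg 1]

Answer: DEADLOCK-FREE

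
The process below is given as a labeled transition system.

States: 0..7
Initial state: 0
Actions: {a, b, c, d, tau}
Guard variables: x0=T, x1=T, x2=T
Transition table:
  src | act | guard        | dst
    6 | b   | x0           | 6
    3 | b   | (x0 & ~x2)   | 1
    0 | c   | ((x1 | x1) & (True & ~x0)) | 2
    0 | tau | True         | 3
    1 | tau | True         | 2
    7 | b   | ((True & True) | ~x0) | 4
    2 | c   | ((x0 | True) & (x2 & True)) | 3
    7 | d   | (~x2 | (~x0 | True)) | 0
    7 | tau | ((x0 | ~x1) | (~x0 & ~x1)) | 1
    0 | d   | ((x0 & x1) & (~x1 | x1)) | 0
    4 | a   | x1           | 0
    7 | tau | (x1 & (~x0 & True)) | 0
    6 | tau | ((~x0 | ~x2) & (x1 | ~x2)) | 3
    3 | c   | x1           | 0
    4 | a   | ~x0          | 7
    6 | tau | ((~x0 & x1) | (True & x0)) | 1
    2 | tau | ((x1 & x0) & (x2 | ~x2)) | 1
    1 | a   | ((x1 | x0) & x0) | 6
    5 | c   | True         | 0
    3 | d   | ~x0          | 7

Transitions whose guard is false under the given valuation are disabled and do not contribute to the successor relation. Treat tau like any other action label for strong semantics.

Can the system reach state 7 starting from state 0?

14 transition(s) survive guard evaluation.
Layer 0: {0}
Layer 1: {3}  now seen {0,3}
Reachable = {0,3}

Answer: UNREACHABLE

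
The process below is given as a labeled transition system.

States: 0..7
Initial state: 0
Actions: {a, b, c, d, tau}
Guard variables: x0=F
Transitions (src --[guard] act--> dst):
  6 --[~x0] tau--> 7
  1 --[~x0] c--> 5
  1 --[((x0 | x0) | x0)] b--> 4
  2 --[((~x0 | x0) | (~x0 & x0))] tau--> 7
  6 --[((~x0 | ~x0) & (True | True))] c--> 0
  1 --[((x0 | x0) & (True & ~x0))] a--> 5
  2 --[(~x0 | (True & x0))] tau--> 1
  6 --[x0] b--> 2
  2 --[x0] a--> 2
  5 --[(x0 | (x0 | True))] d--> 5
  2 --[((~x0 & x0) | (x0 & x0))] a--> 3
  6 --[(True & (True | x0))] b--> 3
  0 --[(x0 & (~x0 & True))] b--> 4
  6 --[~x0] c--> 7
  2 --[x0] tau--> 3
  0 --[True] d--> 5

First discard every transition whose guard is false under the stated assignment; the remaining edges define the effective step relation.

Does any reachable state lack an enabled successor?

Answer: DEADLOCK-FREE

Analysis:
R = {0,5}
  0: d→5  [1 out]
  5: d→5  [1 out]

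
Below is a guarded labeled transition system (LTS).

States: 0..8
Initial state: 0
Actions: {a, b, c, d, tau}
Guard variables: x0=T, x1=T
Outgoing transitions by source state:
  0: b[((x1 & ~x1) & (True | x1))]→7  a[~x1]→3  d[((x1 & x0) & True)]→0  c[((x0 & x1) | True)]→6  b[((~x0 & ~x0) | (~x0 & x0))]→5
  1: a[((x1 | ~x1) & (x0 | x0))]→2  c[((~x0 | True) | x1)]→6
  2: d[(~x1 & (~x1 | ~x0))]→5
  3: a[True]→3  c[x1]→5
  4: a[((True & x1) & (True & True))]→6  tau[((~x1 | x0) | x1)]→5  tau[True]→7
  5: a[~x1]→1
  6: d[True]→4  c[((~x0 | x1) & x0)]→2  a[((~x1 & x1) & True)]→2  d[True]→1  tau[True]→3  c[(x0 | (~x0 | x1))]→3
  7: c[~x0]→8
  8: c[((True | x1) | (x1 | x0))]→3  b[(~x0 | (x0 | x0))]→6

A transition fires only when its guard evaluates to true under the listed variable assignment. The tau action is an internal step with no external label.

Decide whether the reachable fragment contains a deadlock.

Answer: DEADLOCK at state 2

Analysis:
R = {0,1,2,3,4,5,6,7}
  0: c→6  d→0  [2 out]
  1: a→2  c→6  [2 out]
  2: ∅  [deadlock]
  3: a→3  c→5  [2 out]
  4: a→6  tau→5  tau→7  [3 out]
  5: ∅  [deadlock]
  6: c→2  c→3  d→1  d→4  tau→3  [5 out]
  7: ∅  [deadlock]
Path to 2: c·c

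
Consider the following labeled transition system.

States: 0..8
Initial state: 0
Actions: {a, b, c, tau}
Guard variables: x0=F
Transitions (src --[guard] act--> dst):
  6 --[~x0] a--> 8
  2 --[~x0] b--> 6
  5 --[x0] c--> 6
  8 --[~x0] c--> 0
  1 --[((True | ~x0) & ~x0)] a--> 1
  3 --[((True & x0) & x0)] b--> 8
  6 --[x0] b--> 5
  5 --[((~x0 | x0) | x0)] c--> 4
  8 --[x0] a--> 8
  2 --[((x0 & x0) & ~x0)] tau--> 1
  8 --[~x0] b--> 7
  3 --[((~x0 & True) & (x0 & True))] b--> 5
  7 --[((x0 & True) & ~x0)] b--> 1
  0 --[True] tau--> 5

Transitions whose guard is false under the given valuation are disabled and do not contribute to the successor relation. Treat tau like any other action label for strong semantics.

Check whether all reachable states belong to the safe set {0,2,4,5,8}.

Allowed set {0,2,4,5,8}
Reachable = {0,4,5}
  0: safe
  4: safe
  5: safe

Answer: INVARIANT HOLDS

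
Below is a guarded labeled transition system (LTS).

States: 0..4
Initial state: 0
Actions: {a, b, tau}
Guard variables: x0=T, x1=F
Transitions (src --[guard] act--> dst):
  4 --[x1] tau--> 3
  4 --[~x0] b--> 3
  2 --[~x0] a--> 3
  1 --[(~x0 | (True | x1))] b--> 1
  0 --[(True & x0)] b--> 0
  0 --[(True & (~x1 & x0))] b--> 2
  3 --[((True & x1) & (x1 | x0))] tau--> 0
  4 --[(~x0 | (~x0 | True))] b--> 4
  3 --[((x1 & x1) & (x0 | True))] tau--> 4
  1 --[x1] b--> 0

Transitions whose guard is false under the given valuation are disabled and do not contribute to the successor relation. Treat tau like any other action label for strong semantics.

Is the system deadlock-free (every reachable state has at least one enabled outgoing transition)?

R = {0,2}
  0: b→0  b→2  [2 out]
  2: ∅  [STUCK]
trace reaching 2: b

Answer: DEADLOCK at state 2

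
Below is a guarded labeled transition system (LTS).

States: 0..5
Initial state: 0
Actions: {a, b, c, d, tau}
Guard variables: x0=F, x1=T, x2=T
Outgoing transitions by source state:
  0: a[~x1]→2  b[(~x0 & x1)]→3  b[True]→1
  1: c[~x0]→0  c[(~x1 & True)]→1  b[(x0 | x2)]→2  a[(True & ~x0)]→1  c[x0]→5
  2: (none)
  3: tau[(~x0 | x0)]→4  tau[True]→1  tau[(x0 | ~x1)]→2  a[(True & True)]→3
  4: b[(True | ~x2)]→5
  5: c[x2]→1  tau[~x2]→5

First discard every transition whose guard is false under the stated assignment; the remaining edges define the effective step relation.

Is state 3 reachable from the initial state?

10 transition(s) survive guard evaluation.
depth 0: {0}
depth 1: {1,3}  total {0,1,3}
depth 2: {2,4}  total {0,1,2,3,4}
depth 3: {5}  total {0,1,2,3,4,5}
R = {0,1,2,3,4,5}
witness 3: b

Answer: REACHABLE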